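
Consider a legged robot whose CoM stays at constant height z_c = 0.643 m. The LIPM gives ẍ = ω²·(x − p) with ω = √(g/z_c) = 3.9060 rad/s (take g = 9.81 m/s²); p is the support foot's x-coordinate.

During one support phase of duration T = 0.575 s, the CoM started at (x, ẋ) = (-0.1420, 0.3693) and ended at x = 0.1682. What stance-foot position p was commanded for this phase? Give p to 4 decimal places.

ωT = 3.9060·0.575 = 2.245950; cosh(ωT) = 4.777608, sinh(ωT) = 4.671781
x(T) = p + (x₀−p)·cosh(ωT) + (ẋ₀/ω)·sinh(ωT) ⇒ p·(1 − cosh) = x(T) − x₀·cosh − (ẋ₀/ω)·sinh
numerator   = 0.1682 − (-0.1420)·4.777608 − (0.3693/3.9060)·4.671781 = 0.404918
denominator = 1 − 4.777608 = -3.777608
p = 0.404918 / -3.777608 = -0.1072

p = -0.1072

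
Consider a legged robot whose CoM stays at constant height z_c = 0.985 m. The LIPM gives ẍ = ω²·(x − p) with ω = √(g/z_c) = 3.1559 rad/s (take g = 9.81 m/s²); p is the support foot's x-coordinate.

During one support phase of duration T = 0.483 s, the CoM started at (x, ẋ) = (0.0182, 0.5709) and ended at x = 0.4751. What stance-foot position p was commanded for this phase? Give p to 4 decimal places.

p = -0.0254

ωT = 3.1559·0.483 = 1.524300; cosh(ωT) = 2.404850, sinh(ωT) = 2.187077
x(T) = p + (x₀−p)·cosh(ωT) + (ẋ₀/ω)·sinh(ωT) ⇒ p·(1 − cosh) = x(T) − x₀·cosh − (ẋ₀/ω)·sinh
numerator   = 0.4751 − (0.0182)·2.404850 − (0.5709/3.1559)·2.187077 = 0.035691
denominator = 1 − 2.404850 = -1.404850
p = 0.035691 / -1.404850 = -0.0254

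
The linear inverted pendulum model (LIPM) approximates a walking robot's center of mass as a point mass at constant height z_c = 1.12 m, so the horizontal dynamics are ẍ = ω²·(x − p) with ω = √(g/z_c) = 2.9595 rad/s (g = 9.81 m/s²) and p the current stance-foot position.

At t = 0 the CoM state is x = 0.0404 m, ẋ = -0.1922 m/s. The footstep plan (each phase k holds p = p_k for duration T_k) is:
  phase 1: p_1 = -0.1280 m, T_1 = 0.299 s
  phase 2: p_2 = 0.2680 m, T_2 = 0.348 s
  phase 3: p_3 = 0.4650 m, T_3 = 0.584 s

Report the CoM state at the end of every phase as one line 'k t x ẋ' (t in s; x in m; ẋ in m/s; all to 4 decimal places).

1 0.2990 0.0455 0.2284
2 0.6470 0.0109 -0.4441
3 1.2310 -1.2630 -4.9541

phase 1: p=-0.1280, T=0.299, ωT=0.884890, cosh=1.417739, sinh=1.004980; start (x,ẋ)=(0.040400, -0.192200) → end (x,ẋ)=(0.045480, 0.228372)
phase 2: p=0.2680, T=0.348, ωT=1.029906, cosh=1.578922, sinh=1.221881; start (x,ẋ)=(0.045480, 0.228372) → end (x,ẋ)=(0.010947, -0.444084)
phase 3: p=0.4650, T=0.584, ωT=1.728348, cosh=2.904460, sinh=2.726883; start (x,ẋ)=(0.010947, -0.444084) → end (x,ẋ)=(-1.262959, -4.954130)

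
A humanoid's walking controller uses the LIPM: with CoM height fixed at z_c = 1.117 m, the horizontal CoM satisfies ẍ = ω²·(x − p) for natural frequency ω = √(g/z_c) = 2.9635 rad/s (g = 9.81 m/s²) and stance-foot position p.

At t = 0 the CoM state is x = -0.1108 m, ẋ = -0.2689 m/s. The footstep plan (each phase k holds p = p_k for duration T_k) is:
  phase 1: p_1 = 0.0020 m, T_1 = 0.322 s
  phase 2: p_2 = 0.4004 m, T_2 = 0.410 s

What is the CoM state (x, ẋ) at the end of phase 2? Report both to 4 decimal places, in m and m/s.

x = -1.2220, ẋ = -4.4503

phase 1: p=0.0020, T=0.322, ωT=0.954247, cosh=1.490908, sinh=1.105806; start (x,ẋ)=(-0.110800, -0.268900) → end (x,ẋ)=(-0.266512, -0.770557)
phase 2: p=0.4004, T=0.410, ωT=1.215035, cosh=1.833556, sinh=1.536856; start (x,ẋ)=(-0.266512, -0.770557) → end (x,ẋ)=(-1.222028, -4.450294)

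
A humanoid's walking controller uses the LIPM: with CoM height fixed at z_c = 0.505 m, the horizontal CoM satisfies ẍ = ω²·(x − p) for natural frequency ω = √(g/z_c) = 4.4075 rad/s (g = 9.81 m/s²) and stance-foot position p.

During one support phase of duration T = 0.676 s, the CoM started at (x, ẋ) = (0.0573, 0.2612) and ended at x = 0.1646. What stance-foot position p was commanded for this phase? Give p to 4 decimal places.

ωT = 4.4075·0.676 = 2.979470; cosh(ωT) = 9.864102, sinh(ωT) = 9.813283
x(T) = p + (x₀−p)·cosh(ωT) + (ẋ₀/ω)·sinh(ωT) ⇒ p·(1 − cosh) = x(T) − x₀·cosh − (ẋ₀/ω)·sinh
numerator   = 0.1646 − (0.0573)·9.864102 − (0.2612/4.4075)·9.813283 = -0.982174
denominator = 1 − 9.864102 = -8.864102
p = -0.982174 / -8.864102 = 0.1108

p = 0.1108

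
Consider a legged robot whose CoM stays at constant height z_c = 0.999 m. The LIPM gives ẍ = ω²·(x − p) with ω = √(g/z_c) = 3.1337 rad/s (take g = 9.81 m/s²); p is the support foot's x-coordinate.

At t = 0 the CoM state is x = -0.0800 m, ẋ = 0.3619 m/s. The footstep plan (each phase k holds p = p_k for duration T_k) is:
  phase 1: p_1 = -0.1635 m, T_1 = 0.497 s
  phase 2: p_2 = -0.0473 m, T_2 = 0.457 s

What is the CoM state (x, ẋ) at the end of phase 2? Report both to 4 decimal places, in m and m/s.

phase 1: p=-0.1635, T=0.497, ωT=1.557449, cosh=2.478685, sinh=2.268012; start (x,ẋ)=(-0.080000, 0.361900) → end (x,ẋ)=(0.305395, 1.490493)
phase 2: p=-0.0473, T=0.457, ωT=1.432101, cosh=2.213147, sinh=1.974340; start (x,ẋ)=(0.305395, 1.490493) → end (x,ẋ)=(1.672328, 5.480800)

x = 1.6723, ẋ = 5.4808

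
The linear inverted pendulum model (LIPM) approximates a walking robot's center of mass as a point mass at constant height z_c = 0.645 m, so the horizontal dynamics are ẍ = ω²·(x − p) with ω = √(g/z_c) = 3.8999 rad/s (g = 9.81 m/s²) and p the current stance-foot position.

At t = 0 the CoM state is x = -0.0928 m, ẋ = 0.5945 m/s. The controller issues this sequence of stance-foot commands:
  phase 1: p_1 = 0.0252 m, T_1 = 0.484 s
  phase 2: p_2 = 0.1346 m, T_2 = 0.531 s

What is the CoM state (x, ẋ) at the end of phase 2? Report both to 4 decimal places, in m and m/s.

x = 0.5931, ẋ = 1.8622

phase 1: p=0.0252, T=0.484, ωT=1.887552, cosh=3.377312, sinh=3.225870; start (x,ẋ)=(-0.092800, 0.594500) → end (x,ẋ)=(0.118428, 0.523305)
phase 2: p=0.1346, T=0.531, ωT=2.070847, cosh=4.028808, sinh=3.902729; start (x,ẋ)=(0.118428, 0.523305) → end (x,ẋ)=(0.593131, 1.862155)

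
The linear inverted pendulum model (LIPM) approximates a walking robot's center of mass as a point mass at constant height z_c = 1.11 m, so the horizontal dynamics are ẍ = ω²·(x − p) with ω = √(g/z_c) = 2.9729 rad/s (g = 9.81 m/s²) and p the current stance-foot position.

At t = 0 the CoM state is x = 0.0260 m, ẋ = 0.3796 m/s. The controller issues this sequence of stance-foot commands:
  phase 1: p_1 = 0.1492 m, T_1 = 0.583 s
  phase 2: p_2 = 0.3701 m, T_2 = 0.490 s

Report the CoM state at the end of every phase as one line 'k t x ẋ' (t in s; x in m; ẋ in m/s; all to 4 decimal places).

phase 1: p=0.1492, T=0.583, ωT=1.733201, cosh=2.917727, sinh=2.741009; start (x,ẋ)=(0.026000, 0.379600) → end (x,ẋ)=(0.139727, 0.103644)
phase 2: p=0.3701, T=0.490, ωT=1.456721, cosh=2.262431, sinh=2.029432; start (x,ẋ)=(0.139727, 0.103644) → end (x,ẋ)=(-0.080352, -1.155425)

1 0.5830 0.1397 0.1036
2 1.0730 -0.0804 -1.1554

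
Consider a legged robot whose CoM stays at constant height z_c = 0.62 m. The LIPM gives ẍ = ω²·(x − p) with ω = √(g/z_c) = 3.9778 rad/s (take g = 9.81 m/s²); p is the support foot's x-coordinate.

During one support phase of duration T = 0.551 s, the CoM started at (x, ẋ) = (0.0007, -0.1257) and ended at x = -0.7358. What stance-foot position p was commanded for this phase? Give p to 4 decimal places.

ωT = 3.9778·0.551 = 2.191768; cosh(ωT) = 4.531371, sinh(ωT) = 4.419652
x(T) = p + (x₀−p)·cosh(ωT) + (ẋ₀/ω)·sinh(ωT) ⇒ p·(1 − cosh) = x(T) − x₀·cosh − (ẋ₀/ω)·sinh
numerator   = -0.7358 − (0.0007)·4.531371 − (-0.1257/3.9778)·4.419652 = -0.599309
denominator = 1 − 4.531371 = -3.531371
p = -0.599309 / -3.531371 = 0.1697

p = 0.1697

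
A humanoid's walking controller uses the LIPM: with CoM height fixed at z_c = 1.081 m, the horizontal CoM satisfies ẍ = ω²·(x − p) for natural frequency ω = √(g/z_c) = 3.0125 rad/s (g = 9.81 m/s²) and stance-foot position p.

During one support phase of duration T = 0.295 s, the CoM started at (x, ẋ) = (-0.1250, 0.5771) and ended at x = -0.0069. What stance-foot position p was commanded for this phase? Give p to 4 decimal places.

ωT = 3.0125·0.295 = 0.888687; cosh(ωT) = 1.421565, sinh(ωT) = 1.010370
x(T) = p + (x₀−p)·cosh(ωT) + (ẋ₀/ω)·sinh(ωT) ⇒ p·(1 − cosh) = x(T) − x₀·cosh − (ẋ₀/ω)·sinh
numerator   = -0.0069 − (-0.1250)·1.421565 − (0.5771/3.0125)·1.010370 = -0.022759
denominator = 1 − 1.421565 = -0.421565
p = -0.022759 / -0.421565 = 0.0540

p = 0.0540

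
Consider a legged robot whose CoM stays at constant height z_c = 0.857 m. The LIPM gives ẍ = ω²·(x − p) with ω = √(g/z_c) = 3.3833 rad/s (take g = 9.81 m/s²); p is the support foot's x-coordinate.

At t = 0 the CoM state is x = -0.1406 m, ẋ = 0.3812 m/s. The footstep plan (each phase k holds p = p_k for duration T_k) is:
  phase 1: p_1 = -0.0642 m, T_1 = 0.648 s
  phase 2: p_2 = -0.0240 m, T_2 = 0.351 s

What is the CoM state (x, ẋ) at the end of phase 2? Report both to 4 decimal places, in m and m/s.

phase 1: p=-0.0642, T=0.648, ωT=2.192378, cosh=4.534070, sinh=4.422420; start (x,ẋ)=(-0.140600, 0.381200) → end (x,ẋ)=(0.087676, 0.585262)
phase 2: p=-0.0240, T=0.351, ωT=1.187538, cosh=1.791985, sinh=1.487014; start (x,ẋ)=(0.087676, 0.585262) → end (x,ẋ)=(0.433353, 1.610624)

x = 0.4334, ẋ = 1.6106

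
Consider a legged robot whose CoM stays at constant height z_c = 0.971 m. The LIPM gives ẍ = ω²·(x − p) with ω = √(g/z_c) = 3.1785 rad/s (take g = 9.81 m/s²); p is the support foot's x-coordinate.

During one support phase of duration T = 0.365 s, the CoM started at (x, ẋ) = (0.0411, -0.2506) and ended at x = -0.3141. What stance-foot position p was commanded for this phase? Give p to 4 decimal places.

ωT = 3.1785·0.365 = 1.160152; cosh(ωT) = 1.751929, sinh(ωT) = 1.438491
x(T) = p + (x₀−p)·cosh(ωT) + (ẋ₀/ω)·sinh(ωT) ⇒ p·(1 − cosh) = x(T) − x₀·cosh − (ẋ₀/ω)·sinh
numerator   = -0.3141 − (0.0411)·1.751929 − (-0.2506/3.1785)·1.438491 = -0.272690
denominator = 1 − 1.751929 = -0.751929
p = -0.272690 / -0.751929 = 0.3627

p = 0.3627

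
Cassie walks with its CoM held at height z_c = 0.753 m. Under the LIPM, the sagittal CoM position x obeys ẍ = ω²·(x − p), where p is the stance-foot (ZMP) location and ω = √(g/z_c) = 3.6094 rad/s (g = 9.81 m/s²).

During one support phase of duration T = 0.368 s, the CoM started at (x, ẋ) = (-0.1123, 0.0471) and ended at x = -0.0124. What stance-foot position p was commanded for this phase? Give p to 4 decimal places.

p = -0.1878

ωT = 3.6094·0.368 = 1.328259; cosh(ωT) = 2.019703, sinh(ωT) = 1.754765
x(T) = p + (x₀−p)·cosh(ωT) + (ẋ₀/ω)·sinh(ωT) ⇒ p·(1 − cosh) = x(T) − x₀·cosh − (ẋ₀/ω)·sinh
numerator   = -0.0124 − (-0.1123)·2.019703 − (0.0471/3.6094)·1.754765 = 0.191514
denominator = 1 − 2.019703 = -1.019703
p = 0.191514 / -1.019703 = -0.1878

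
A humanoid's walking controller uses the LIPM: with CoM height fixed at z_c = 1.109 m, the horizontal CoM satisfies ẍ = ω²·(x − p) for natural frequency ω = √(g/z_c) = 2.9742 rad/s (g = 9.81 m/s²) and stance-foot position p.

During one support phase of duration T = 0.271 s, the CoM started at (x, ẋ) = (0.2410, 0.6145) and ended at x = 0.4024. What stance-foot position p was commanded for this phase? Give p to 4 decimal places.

p = 0.3103

ωT = 2.9742·0.271 = 0.806008; cosh(ωT) = 1.342795, sinh(ωT) = 0.896158
x(T) = p + (x₀−p)·cosh(ωT) + (ẋ₀/ω)·sinh(ωT) ⇒ p·(1 − cosh) = x(T) − x₀·cosh − (ẋ₀/ω)·sinh
numerator   = 0.4024 − (0.2410)·1.342795 − (0.6145/2.9742)·0.896158 = -0.106369
denominator = 1 − 1.342795 = -0.342795
p = -0.106369 / -0.342795 = 0.3103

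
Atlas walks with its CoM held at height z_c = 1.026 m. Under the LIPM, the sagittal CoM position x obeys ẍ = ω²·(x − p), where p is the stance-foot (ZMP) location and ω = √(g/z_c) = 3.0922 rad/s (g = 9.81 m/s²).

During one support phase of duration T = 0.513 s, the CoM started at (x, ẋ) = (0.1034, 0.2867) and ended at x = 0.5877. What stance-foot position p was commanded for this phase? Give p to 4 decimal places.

ωT = 3.0922·0.513 = 1.586299; cosh(ωT) = 2.545157, sinh(ωT) = 2.340475
x(T) = p + (x₀−p)·cosh(ωT) + (ẋ₀/ω)·sinh(ωT) ⇒ p·(1 − cosh) = x(T) − x₀·cosh − (ẋ₀/ω)·sinh
numerator   = 0.5877 − (0.1034)·2.545157 − (0.2867/3.0922)·2.340475 = 0.107529
denominator = 1 − 2.545157 = -1.545157
p = 0.107529 / -1.545157 = -0.0696

p = -0.0696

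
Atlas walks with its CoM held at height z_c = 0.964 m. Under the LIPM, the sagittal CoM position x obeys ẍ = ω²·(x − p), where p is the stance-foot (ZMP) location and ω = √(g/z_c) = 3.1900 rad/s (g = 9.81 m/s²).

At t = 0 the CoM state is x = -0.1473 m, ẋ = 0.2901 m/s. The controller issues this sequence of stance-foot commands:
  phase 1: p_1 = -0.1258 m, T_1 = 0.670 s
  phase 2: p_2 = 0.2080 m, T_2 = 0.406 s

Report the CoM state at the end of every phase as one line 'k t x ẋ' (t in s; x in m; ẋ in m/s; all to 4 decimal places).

phase 1: p=-0.1258, T=0.670, ωT=2.137300, cosh=4.297247, sinh=4.179274; start (x,ẋ)=(-0.147300, 0.290100) → end (x,ẋ)=(0.161874, 0.959996)
phase 2: p=0.2080, T=0.406, ωT=1.295140, cosh=1.962683, sinh=1.688824; start (x,ẋ)=(0.161874, 0.959996) → end (x,ẋ)=(0.625703, 1.635672)

1 0.6700 0.1619 0.9600
2 1.0760 0.6257 1.6357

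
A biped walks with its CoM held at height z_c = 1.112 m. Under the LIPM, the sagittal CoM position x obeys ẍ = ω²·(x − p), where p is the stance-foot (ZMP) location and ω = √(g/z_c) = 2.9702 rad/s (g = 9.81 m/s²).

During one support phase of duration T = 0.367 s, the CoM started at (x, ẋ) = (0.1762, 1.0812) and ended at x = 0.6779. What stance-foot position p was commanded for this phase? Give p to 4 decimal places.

p = 0.1434

ωT = 2.9702·0.367 = 1.090063; cosh(ωT) = 1.655329, sinh(ωT) = 1.319134
x(T) = p + (x₀−p)·cosh(ωT) + (ẋ₀/ω)·sinh(ωT) ⇒ p·(1 − cosh) = x(T) − x₀·cosh − (ẋ₀/ω)·sinh
numerator   = 0.6779 − (0.1762)·1.655329 − (1.0812/2.9702)·1.319134 = -0.093955
denominator = 1 − 1.655329 = -0.655329
p = -0.093955 / -0.655329 = 0.1434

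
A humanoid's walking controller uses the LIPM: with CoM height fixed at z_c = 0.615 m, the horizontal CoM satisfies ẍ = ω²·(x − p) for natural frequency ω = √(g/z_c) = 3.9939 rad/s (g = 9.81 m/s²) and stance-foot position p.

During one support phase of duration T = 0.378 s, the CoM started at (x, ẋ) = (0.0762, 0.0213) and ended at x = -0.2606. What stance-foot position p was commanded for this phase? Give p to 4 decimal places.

ωT = 3.9939·0.378 = 1.509694; cosh(ωT) = 2.373162, sinh(ωT) = 2.152185
x(T) = p + (x₀−p)·cosh(ωT) + (ẋ₀/ω)·sinh(ωT) ⇒ p·(1 − cosh) = x(T) − x₀·cosh − (ẋ₀/ω)·sinh
numerator   = -0.2606 − (0.0762)·2.373162 − (0.0213/3.9939)·2.152185 = -0.452913
denominator = 1 − 2.373162 = -1.373162
p = -0.452913 / -1.373162 = 0.3298

p = 0.3298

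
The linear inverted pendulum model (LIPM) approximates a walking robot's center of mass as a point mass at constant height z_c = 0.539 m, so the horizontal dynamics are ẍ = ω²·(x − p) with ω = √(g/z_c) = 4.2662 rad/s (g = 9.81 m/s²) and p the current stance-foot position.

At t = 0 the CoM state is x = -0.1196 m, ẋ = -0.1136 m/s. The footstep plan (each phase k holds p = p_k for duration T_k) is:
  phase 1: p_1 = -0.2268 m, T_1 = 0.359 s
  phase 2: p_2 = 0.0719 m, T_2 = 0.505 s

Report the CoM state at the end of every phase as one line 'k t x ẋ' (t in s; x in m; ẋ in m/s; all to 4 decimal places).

phase 1: p=-0.2268, T=0.359, ωT=1.531566, cosh=2.420805, sinh=2.204608; start (x,ẋ)=(-0.119600, -0.113600) → end (x,ẋ)=(-0.025994, 0.733245)
phase 2: p=0.0719, T=0.505, ωT=2.154431, cosh=4.369476, sinh=4.253507; start (x,ẋ)=(-0.025994, 0.733245) → end (x,ẋ)=(0.375218, 1.427484)

1 0.3590 -0.0260 0.7332
2 0.8640 0.3752 1.4275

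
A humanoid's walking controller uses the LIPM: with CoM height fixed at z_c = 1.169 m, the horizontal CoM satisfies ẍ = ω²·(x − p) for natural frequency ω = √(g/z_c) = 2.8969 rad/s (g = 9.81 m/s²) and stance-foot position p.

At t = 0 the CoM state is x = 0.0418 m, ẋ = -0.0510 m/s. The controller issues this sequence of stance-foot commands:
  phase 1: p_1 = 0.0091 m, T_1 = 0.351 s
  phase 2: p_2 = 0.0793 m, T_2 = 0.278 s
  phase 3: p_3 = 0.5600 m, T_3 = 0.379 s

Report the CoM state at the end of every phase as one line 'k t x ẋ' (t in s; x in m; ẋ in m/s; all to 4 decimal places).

1 0.3510 0.0391 0.0341
2 0.6290 0.0358 -0.0586
3 1.0080 -0.3401 -2.1205

phase 1: p=0.0091, T=0.351, ωT=1.016812, cosh=1.563057, sinh=1.201311; start (x,ẋ)=(0.041800, -0.051000) → end (x,ẋ)=(0.039063, 0.034083)
phase 2: p=0.0793, T=0.278, ωT=0.805338, cosh=1.342195, sinh=0.895258; start (x,ẋ)=(0.039063, 0.034083) → end (x,ẋ)=(0.035827, -0.058608)
phase 3: p=0.5600, T=0.379, ωT=1.097925, cosh=1.665751, sinh=1.332188; start (x,ẋ)=(0.035827, -0.058608) → end (x,ẋ)=(-0.340094, -2.120525)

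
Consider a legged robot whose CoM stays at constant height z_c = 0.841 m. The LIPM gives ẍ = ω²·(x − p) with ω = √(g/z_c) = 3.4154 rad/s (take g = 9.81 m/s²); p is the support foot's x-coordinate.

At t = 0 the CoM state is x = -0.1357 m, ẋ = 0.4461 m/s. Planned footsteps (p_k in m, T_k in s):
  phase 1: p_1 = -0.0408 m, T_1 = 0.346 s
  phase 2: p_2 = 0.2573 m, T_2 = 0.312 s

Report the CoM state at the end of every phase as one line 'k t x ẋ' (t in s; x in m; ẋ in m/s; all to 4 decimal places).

phase 1: p=-0.0408, T=0.346, ωT=1.181728, cosh=1.783376, sinh=1.476628; start (x,ẋ)=(-0.135700, 0.446100) → end (x,ẋ)=(-0.017174, 0.316957)
phase 2: p=0.2573, T=0.312, ωT=1.065605, cosh=1.623557, sinh=1.279037; start (x,ẋ)=(-0.017174, 0.316957) → end (x,ẋ)=(-0.069626, -0.684419)

1 0.3460 -0.0172 0.3170
2 0.6580 -0.0696 -0.6844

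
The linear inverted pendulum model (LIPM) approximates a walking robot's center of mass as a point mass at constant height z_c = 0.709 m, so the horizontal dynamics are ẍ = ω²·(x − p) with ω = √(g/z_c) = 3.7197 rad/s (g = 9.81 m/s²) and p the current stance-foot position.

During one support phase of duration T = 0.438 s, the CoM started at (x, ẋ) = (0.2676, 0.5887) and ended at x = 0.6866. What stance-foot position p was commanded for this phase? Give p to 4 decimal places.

ωT = 3.7197·0.438 = 1.629229; cosh(ωT) = 2.648010, sinh(ωT) = 2.451929
x(T) = p + (x₀−p)·cosh(ωT) + (ẋ₀/ω)·sinh(ωT) ⇒ p·(1 − cosh) = x(T) − x₀·cosh − (ẋ₀/ω)·sinh
numerator   = 0.6866 − (0.2676)·2.648010 − (0.5887/3.7197)·2.451929 = -0.410063
denominator = 1 − 2.648010 = -1.648010
p = -0.410063 / -1.648010 = 0.2488

p = 0.2488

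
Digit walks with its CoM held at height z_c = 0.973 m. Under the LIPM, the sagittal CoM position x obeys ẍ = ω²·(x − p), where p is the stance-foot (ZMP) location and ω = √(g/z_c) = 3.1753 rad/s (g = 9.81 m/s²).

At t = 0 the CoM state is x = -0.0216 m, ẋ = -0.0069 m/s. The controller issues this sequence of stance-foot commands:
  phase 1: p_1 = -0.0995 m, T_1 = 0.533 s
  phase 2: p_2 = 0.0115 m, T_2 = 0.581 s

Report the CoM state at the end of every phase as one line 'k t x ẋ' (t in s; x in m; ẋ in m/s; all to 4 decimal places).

1 0.5330 0.1136 0.6298
2 1.1140 0.9542 3.0418

phase 1: p=-0.0995, T=0.533, ωT=1.692435, cosh=2.808382, sinh=2.624311; start (x,ẋ)=(-0.021600, -0.006900) → end (x,ẋ)=(0.113570, 0.629761)
phase 2: p=0.0115, T=0.581, ωT=1.844849, cosh=3.242598, sinh=3.084549; start (x,ẋ)=(0.113570, 0.629761) → end (x,ẋ)=(0.954235, 3.041775)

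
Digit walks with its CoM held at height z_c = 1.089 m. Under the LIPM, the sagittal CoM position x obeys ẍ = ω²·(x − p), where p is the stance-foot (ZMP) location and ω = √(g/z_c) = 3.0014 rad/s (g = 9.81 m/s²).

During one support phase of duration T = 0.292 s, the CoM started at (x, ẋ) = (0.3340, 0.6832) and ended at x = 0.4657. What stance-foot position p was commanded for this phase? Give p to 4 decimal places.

p = 0.5645

ωT = 3.0014·0.292 = 0.876409; cosh(ωT) = 1.409266, sinh(ωT) = 0.992991
x(T) = p + (x₀−p)·cosh(ωT) + (ẋ₀/ω)·sinh(ωT) ⇒ p·(1 − cosh) = x(T) − x₀·cosh − (ẋ₀/ω)·sinh
numerator   = 0.4657 − (0.3340)·1.409266 − (0.6832/3.0014)·0.992991 = -0.231027
denominator = 1 − 1.409266 = -0.409266
p = -0.231027 / -0.409266 = 0.5645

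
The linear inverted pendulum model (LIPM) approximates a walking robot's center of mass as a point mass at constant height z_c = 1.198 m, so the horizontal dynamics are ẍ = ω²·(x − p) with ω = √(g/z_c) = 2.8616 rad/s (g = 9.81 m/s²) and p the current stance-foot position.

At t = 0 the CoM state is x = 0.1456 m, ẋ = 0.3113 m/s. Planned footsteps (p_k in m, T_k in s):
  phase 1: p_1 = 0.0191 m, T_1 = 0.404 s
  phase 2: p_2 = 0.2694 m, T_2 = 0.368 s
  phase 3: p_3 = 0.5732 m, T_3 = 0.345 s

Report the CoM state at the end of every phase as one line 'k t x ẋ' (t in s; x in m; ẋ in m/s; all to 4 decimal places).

phase 1: p=0.0191, T=0.404, ωT=1.156086, cosh=1.746094, sinh=1.431379; start (x,ẋ)=(0.145600, 0.311300) → end (x,ẋ)=(0.395694, 1.061708)
phase 2: p=0.2694, T=0.368, ωT=1.053069, cosh=1.607650, sinh=1.258784; start (x,ẋ)=(0.395694, 1.061708) → end (x,ẋ)=(0.939469, 2.161782)
phase 3: p=0.5732, T=0.345, ωT=0.987252, cosh=1.528224, sinh=1.155625; start (x,ẋ)=(0.939469, 2.161782) → end (x,ẋ)=(2.005953, 4.514916)

1 0.4040 0.3957 1.0617
2 0.7720 0.9395 2.1618
3 1.1170 2.0060 4.5149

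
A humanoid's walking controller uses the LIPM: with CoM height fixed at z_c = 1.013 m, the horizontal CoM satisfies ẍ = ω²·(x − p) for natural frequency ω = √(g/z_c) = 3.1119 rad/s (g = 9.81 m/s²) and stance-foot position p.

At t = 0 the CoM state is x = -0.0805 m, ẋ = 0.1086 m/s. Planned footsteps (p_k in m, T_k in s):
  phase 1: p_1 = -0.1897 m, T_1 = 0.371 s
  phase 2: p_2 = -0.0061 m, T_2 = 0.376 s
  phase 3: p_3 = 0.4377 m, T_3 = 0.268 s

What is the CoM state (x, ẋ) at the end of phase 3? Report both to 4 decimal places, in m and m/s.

phase 1: p=-0.1897, T=0.371, ωT=1.154515, cosh=1.743847, sinh=1.428637; start (x,ẋ)=(-0.080500, 0.108600) → end (x,ẋ)=(0.050585, 0.674860)
phase 2: p=-0.0061, T=0.376, ωT=1.170074, cosh=1.766288, sinh=1.455944; start (x,ẋ)=(0.050585, 0.674860) → end (x,ẋ)=(0.409765, 1.448824)
phase 3: p=0.4377, T=0.268, ωT=0.833989, cosh=1.368399, sinh=0.934086; start (x,ẋ)=(0.409765, 1.448824) → end (x,ẋ)=(0.834361, 1.901368)

x = 0.8344, ẋ = 1.9014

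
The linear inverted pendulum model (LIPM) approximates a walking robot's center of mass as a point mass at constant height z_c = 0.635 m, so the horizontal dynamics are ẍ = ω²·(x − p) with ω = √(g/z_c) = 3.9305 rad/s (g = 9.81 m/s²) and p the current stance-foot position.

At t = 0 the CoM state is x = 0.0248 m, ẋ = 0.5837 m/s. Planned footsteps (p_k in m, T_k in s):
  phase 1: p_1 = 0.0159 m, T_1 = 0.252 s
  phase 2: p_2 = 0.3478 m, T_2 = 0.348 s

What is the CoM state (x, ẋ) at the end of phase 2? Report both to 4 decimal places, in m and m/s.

phase 1: p=0.0159, T=0.252, ωT=0.990486, cosh=1.531969, sinh=1.160573; start (x,ẋ)=(0.024800, 0.583700) → end (x,ẋ)=(0.201886, 0.934809)
phase 2: p=0.3478, T=0.348, ωT=1.367814, cosh=2.090710, sinh=1.836047; start (x,ẋ)=(0.201886, 0.934809) → end (x,ẋ)=(0.479411, 0.901413)

x = 0.4794, ẋ = 0.9014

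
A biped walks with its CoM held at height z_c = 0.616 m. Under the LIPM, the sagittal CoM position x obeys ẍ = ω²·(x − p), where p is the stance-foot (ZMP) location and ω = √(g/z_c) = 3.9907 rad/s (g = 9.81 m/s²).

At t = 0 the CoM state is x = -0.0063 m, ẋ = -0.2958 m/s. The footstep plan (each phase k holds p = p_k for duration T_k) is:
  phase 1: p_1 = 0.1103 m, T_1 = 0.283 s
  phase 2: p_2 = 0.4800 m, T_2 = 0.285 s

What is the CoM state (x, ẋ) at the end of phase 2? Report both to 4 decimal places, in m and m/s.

x = -1.0779, ẋ = -5.7266

phase 1: p=0.1103, T=0.283, ωT=1.129368, cosh=1.708469, sinh=1.385232; start (x,ẋ)=(-0.006300, -0.295800) → end (x,ẋ)=(-0.191584, -1.149935)
phase 2: p=0.4800, T=0.285, ωT=1.137349, cosh=1.719580, sinh=1.398912; start (x,ẋ)=(-0.191584, -1.149935) → end (x,ẋ)=(-1.077944, -5.726616)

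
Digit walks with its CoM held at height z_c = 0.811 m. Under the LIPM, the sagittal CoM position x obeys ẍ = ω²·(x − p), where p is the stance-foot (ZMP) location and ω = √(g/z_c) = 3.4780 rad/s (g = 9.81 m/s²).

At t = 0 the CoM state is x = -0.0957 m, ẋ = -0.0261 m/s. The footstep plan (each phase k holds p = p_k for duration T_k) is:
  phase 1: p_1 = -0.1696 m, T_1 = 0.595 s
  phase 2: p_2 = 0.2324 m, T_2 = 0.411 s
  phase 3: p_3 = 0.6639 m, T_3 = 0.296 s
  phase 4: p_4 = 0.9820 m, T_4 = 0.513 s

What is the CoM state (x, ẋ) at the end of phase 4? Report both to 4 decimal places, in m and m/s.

phase 1: p=-0.1696, T=0.595, ωT=2.069410, cosh=4.023205, sinh=3.896944; start (x,ẋ)=(-0.095700, -0.026100) → end (x,ẋ)=(0.098471, 0.896603)
phase 2: p=0.2324, T=0.411, ωT=1.429458, cosh=2.207937, sinh=1.968498; start (x,ẋ)=(0.098471, 0.896603) → end (x,ẋ)=(0.444158, 1.062707)
phase 3: p=0.6639, T=0.296, ωT=1.029488, cosh=1.578411, sinh=1.221221; start (x,ẋ)=(0.444158, 1.062707) → end (x,ẋ)=(0.690202, 0.744053)
phase 4: p=0.9820, T=0.513, ωT=1.784214, cosh=3.061413, sinh=2.893484; start (x,ẋ)=(0.690202, 0.744053) → end (x,ẋ)=(0.707692, -0.658669)

x = 0.7077, ẋ = -0.6587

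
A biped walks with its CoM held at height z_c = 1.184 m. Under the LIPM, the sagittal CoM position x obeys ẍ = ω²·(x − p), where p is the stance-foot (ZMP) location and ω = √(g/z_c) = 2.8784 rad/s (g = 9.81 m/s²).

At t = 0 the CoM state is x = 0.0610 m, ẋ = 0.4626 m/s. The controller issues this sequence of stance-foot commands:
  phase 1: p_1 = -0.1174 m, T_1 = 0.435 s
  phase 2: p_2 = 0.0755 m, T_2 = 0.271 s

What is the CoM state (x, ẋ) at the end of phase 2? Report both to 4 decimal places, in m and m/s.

x = 1.1158, ẋ = 3.2423

phase 1: p=-0.1174, T=0.435, ωT=1.252104, cosh=1.891798, sinh=1.605896; start (x,ẋ)=(0.061000, 0.462600) → end (x,ẋ)=(0.478187, 1.699784)
phase 2: p=0.0755, T=0.271, ωT=0.780046, cosh=1.319979, sinh=0.861594; start (x,ẋ)=(0.478187, 1.699784) → end (x,ẋ)=(1.115837, 3.242349)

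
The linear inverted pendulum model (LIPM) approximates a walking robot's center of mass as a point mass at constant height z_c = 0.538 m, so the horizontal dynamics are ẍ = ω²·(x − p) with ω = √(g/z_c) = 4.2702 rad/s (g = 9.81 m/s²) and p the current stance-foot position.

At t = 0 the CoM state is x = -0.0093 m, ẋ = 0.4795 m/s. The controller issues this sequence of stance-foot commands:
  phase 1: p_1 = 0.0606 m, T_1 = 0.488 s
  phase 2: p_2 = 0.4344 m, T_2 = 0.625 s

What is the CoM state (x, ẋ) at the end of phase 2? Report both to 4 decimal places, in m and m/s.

x = 0.1814, ẋ = -0.9631

phase 1: p=0.0606, T=0.488, ωT=2.083858, cosh=4.079928, sinh=3.955479; start (x,ẋ)=(-0.009300, 0.479500) → end (x,ẋ)=(0.219573, 0.775667)
phase 2: p=0.4344, T=0.625, ωT=2.668875, cosh=7.246532, sinh=7.177202; start (x,ẋ)=(0.219573, 0.775667) → end (x,ẋ)=(0.181363, -0.963143)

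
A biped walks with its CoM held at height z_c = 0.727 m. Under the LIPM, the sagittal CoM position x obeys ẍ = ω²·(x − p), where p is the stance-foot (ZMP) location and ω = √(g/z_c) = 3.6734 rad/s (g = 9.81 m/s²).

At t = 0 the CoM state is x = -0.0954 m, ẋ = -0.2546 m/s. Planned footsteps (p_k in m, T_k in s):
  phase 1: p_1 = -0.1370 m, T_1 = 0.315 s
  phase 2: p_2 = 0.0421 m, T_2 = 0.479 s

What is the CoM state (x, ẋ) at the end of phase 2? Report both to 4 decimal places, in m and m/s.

phase 1: p=-0.1370, T=0.315, ωT=1.157121, cosh=1.747576, sinh=1.433186; start (x,ẋ)=(-0.095400, -0.254600) → end (x,ẋ)=(-0.163634, -0.225923)
phase 2: p=0.0421, T=0.479, ωT=1.759559, cosh=2.990997, sinh=2.818876; start (x,ẋ)=(-0.163634, -0.225923) → end (x,ẋ)=(-0.746616, -2.806077)

x = -0.7466, ẋ = -2.8061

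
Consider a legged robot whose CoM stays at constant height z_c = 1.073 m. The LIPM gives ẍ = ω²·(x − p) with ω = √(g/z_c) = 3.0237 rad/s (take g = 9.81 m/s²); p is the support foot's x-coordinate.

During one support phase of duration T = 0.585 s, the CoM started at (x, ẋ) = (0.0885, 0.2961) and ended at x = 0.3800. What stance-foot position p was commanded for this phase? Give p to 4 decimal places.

ωT = 3.0237·0.585 = 1.768864; cosh(ωT) = 3.017359, sinh(ωT) = 2.846832
x(T) = p + (x₀−p)·cosh(ωT) + (ẋ₀/ω)·sinh(ωT) ⇒ p·(1 − cosh) = x(T) − x₀·cosh − (ẋ₀/ω)·sinh
numerator   = 0.3800 − (0.0885)·3.017359 − (0.2961/3.0237)·2.846832 = -0.165816
denominator = 1 − 3.017359 = -2.017359
p = -0.165816 / -2.017359 = 0.0822

p = 0.0822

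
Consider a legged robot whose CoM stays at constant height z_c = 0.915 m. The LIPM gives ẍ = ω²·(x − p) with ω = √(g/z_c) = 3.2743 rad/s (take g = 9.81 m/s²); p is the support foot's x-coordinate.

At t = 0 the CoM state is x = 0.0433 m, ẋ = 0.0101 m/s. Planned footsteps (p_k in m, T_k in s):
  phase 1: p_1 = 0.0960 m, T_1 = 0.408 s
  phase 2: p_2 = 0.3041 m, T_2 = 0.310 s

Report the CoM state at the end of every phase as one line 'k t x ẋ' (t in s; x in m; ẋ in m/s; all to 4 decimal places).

phase 1: p=0.0960, T=0.408, ωT=1.335914, cosh=2.033195, sinh=1.770277; start (x,ẋ)=(0.043300, 0.010100) → end (x,ẋ)=(-0.005689, -0.284936)
phase 2: p=0.3041, T=0.310, ωT=1.015033, cosh=1.560922, sinh=1.198532; start (x,ẋ)=(-0.005689, -0.284936) → end (x,ẋ)=(-0.283755, -1.660483)

1 0.4080 -0.0057 -0.2849
2 0.7180 -0.2838 -1.6605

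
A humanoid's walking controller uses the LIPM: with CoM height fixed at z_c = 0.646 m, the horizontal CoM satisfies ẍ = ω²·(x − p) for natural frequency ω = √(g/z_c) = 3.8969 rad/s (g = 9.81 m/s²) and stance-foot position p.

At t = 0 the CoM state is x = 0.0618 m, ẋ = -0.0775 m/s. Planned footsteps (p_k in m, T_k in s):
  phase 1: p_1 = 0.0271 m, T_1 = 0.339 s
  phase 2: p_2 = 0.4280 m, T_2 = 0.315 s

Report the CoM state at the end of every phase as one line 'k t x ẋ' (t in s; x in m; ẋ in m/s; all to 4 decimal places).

1 0.3390 0.0621 0.0798
2 0.6540 -0.2180 -2.0762

phase 1: p=0.0271, T=0.339, ωT=1.321049, cosh=2.007103, sinh=1.740248; start (x,ẋ)=(0.061800, -0.077500) → end (x,ẋ)=(0.062137, 0.079770)
phase 2: p=0.4280, T=0.315, ωT=1.227523, cosh=1.852892, sinh=1.559875; start (x,ẋ)=(0.062137, 0.079770) → end (x,ẋ)=(-0.217974, -2.076157)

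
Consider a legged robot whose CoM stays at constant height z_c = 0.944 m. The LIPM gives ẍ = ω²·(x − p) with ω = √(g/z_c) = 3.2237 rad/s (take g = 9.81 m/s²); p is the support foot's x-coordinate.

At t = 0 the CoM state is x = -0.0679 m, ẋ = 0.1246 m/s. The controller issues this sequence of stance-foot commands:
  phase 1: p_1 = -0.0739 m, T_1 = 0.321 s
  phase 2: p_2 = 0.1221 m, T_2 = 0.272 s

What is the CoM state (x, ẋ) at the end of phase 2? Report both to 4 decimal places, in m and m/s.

phase 1: p=-0.0739, T=0.321, ωT=1.034808, cosh=1.584930, sinh=1.229635; start (x,ẋ)=(-0.067900, 0.124600) → end (x,ẋ)=(-0.016863, 0.221266)
phase 2: p=0.1221, T=0.272, ωT=0.876846, cosh=1.409701, sinh=0.993608; start (x,ẋ)=(-0.016863, 0.221266) → end (x,ẋ)=(-0.005598, -0.133194)

x = -0.0056, ẋ = -0.1332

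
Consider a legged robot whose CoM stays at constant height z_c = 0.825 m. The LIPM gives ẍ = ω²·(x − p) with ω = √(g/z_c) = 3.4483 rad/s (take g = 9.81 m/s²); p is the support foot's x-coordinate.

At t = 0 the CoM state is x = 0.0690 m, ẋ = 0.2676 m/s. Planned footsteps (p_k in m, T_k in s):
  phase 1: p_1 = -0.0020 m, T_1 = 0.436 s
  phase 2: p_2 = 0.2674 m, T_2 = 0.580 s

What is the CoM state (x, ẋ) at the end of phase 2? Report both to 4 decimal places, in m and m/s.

x = 1.7228, ẋ = 5.1452

phase 1: p=-0.0020, T=0.436, ωT=1.503459, cosh=2.359788, sinh=2.137429; start (x,ẋ)=(0.069000, 0.267600) → end (x,ẋ)=(0.331417, 1.154785)
phase 2: p=0.2674, T=0.580, ωT=2.000014, cosh=3.762246, sinh=3.626913; start (x,ẋ)=(0.331417, 1.154785) → end (x,ẋ)=(1.722847, 5.145223)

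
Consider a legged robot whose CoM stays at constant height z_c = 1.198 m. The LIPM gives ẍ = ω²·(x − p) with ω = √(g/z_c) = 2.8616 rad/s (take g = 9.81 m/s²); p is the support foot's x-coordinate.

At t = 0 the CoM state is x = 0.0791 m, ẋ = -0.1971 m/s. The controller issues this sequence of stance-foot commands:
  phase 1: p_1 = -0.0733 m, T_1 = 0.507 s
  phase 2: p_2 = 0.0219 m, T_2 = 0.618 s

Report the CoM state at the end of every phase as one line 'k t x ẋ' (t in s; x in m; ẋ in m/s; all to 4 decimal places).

phase 1: p=-0.0733, T=0.507, ωT=1.450831, cosh=2.250517, sinh=2.016142; start (x,ẋ)=(0.079100, -0.197100) → end (x,ẋ)=(0.130812, 0.435678)
phase 2: p=0.0219, T=0.618, ωT=1.768469, cosh=3.016232, sinh=2.845638; start (x,ẋ)=(0.130812, 0.435678) → end (x,ẋ)=(0.783652, 2.200986)

1 0.5070 0.1308 0.4357
2 1.1250 0.7837 2.2010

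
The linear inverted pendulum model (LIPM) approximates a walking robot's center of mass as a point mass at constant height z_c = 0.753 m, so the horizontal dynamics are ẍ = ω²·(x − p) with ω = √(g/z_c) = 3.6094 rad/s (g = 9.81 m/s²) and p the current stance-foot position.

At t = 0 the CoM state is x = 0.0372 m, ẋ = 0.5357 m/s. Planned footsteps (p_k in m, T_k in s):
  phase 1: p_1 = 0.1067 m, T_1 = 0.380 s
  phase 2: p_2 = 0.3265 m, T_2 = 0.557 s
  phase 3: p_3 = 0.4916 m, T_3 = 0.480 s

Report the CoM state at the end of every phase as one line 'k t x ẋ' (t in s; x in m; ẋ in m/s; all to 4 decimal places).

1 0.3800 0.2346 0.6611
2 0.9370 0.6488 1.2962
3 1.4170 1.9335 5.3333

phase 1: p=0.1067, T=0.380, ωT=1.371572, cosh=2.097625, sinh=1.843917; start (x,ẋ)=(0.037200, 0.535700) → end (x,ẋ)=(0.234586, 0.661145)
phase 2: p=0.3265, T=0.557, ωT=2.010436, cosh=3.800250, sinh=3.666320; start (x,ẋ)=(0.234586, 0.661145) → end (x,ẋ)=(0.648773, 1.296193)
phase 3: p=0.4916, T=0.480, ωT=1.732512, cosh=2.915840, sinh=2.739001; start (x,ẋ)=(0.648773, 1.296193) → end (x,ẋ)=(1.933512, 5.333332)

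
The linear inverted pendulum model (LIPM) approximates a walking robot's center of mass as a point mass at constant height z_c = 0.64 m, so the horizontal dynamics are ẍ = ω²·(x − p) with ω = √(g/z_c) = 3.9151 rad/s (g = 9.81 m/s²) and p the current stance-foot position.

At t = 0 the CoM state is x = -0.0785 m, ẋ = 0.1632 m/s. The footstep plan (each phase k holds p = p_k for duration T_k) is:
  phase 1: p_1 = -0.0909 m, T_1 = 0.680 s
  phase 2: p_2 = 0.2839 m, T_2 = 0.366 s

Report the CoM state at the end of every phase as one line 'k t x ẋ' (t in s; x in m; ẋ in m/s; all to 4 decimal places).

phase 1: p=-0.0909, T=0.680, ωT=2.662268, cosh=7.199270, sinh=7.129480; start (x,ẋ)=(-0.078500, 0.163200) → end (x,ẋ)=(0.295562, 1.521037)
phase 2: p=0.2839, T=0.366, ωT=1.432927, cosh=2.214778, sinh=1.976168; start (x,ẋ)=(0.295562, 1.521037) → end (x,ẋ)=(1.077480, 3.458985)

1 0.6800 0.2956 1.5210
2 1.0460 1.0775 3.4590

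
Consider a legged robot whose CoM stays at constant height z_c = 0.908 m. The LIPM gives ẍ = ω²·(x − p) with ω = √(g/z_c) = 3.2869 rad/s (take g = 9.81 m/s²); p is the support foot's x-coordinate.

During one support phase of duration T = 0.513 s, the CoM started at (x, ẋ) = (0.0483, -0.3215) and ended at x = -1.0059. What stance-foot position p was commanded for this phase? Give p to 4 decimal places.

p = 0.4943

ωT = 3.2869·0.513 = 1.686180; cosh(ωT) = 2.792021, sinh(ωT) = 2.606795
x(T) = p + (x₀−p)·cosh(ωT) + (ẋ₀/ω)·sinh(ωT) ⇒ p·(1 − cosh) = x(T) − x₀·cosh − (ẋ₀/ω)·sinh
numerator   = -1.0059 − (0.0483)·2.792021 − (-0.3215/3.2869)·2.606795 = -0.885777
denominator = 1 − 2.792021 = -1.792021
p = -0.885777 / -1.792021 = 0.4943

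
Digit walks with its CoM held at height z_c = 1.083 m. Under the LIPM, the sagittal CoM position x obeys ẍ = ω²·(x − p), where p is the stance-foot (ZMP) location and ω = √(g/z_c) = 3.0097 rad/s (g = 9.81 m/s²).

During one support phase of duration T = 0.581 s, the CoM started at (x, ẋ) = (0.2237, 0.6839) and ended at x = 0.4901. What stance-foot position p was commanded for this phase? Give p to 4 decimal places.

ωT = 3.0097·0.581 = 1.748636; cosh(ωT) = 2.960384, sinh(ωT) = 2.786373
x(T) = p + (x₀−p)·cosh(ωT) + (ẋ₀/ω)·sinh(ωT) ⇒ p·(1 − cosh) = x(T) − x₀·cosh − (ẋ₀/ω)·sinh
numerator   = 0.4901 − (0.2237)·2.960384 − (0.6839/3.0097)·2.786373 = -0.805291
denominator = 1 − 2.960384 = -1.960384
p = -0.805291 / -1.960384 = 0.4108

p = 0.4108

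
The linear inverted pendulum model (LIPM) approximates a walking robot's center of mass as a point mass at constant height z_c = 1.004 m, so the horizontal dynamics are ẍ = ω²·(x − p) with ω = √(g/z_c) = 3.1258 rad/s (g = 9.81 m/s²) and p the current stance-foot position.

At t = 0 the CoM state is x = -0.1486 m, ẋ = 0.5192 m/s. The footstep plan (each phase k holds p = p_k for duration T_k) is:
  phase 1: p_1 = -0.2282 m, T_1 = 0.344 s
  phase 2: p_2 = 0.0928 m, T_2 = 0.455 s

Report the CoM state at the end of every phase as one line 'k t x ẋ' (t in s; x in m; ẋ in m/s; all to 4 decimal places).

1 0.3440 0.1171 1.1716
2 0.7990 0.8779 2.7185

phase 1: p=-0.2282, T=0.344, ωT=1.075275, cosh=1.636002, sinh=1.294798; start (x,ẋ)=(-0.148600, 0.519200) → end (x,ẋ)=(0.117094, 1.171575)
phase 2: p=0.0928, T=0.455, ωT=1.422239, cosh=2.193784, sinh=1.952610; start (x,ẋ)=(0.117094, 1.171575) → end (x,ẋ)=(0.877949, 2.718458)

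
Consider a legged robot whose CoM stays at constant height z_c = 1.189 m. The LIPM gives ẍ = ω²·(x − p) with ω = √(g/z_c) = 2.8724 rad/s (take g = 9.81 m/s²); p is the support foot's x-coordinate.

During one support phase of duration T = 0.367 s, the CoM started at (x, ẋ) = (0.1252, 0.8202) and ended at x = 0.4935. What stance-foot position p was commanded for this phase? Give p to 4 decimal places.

ωT = 2.8724·0.367 = 1.054171; cosh(ωT) = 1.609038, sinh(ωT) = 1.260557
x(T) = p + (x₀−p)·cosh(ωT) + (ẋ₀/ω)·sinh(ωT) ⇒ p·(1 − cosh) = x(T) − x₀·cosh − (ẋ₀/ω)·sinh
numerator   = 0.4935 − (0.1252)·1.609038 − (0.8202/2.8724)·1.260557 = -0.067897
denominator = 1 − 1.609038 = -0.609038
p = -0.067897 / -0.609038 = 0.1115

p = 0.1115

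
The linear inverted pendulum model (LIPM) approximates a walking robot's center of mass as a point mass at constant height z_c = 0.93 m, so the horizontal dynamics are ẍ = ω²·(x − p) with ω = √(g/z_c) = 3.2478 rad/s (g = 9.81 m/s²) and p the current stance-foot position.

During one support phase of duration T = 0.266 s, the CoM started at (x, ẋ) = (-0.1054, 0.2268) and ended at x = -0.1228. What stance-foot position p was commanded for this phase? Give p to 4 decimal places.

p = 0.1100

ωT = 3.2478·0.266 = 0.863915; cosh(ωT) = 1.396969, sinh(ωT) = 0.975461
x(T) = p + (x₀−p)·cosh(ωT) + (ẋ₀/ω)·sinh(ωT) ⇒ p·(1 − cosh) = x(T) − x₀·cosh − (ẋ₀/ω)·sinh
numerator   = -0.1228 − (-0.1054)·1.396969 − (0.2268/3.2478)·0.975461 = -0.043678
denominator = 1 − 1.396969 = -0.396969
p = -0.043678 / -0.396969 = 0.1100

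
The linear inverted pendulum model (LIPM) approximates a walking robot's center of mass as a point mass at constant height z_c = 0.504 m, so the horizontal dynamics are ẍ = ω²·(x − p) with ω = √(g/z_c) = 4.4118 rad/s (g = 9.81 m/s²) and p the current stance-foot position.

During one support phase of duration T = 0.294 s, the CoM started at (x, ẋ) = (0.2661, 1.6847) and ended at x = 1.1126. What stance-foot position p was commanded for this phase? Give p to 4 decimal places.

p = 0.0589

ωT = 4.4118·0.294 = 1.297069; cosh(ωT) = 1.965945, sinh(ωT) = 1.692613
x(T) = p + (x₀−p)·cosh(ωT) + (ẋ₀/ω)·sinh(ωT) ⇒ p·(1 − cosh) = x(T) − x₀·cosh − (ẋ₀/ω)·sinh
numerator   = 1.1126 − (0.2661)·1.965945 − (1.6847/4.4118)·1.692613 = -0.056883
denominator = 1 − 1.965945 = -0.965945
p = -0.056883 / -0.965945 = 0.0589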